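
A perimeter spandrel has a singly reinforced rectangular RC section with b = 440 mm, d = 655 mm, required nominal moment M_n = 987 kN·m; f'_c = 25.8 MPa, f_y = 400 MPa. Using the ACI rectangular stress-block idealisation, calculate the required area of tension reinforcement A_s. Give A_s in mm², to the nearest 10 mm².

A_s ≈ 4370 mm²

With M_n = 0.85 f'_c a b (d − a/2), solve the quadratic for a:
a = d − √(d² − 2M_n/(0.85 f'_c b)) = 655 − √(655² − 2 × 987×10⁶/(0.85 × 25.8 × 440)) = 181.24 mm.
A_s = 0.85 f'_c a b / f_y = 0.85 × 25.8 × 181.24 × 440 / 400 = 4372.1 mm².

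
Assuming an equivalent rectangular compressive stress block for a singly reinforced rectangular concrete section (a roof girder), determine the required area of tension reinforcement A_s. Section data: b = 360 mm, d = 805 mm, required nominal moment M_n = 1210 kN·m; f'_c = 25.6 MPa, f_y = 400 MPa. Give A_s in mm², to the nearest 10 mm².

A_s ≈ 4360 mm²

With M_n = 0.85 f'_c a b (d − a/2), solve the quadratic for a:
a = d − √(d² − 2M_n/(0.85 f'_c b)) = 805 − √(805² − 2 × 1210×10⁶/(0.85 × 25.6 × 360)) = 222.68 mm.
A_s = 0.85 f'_c a b / f_y = 0.85 × 25.6 × 222.68 × 360 / 400 = 4361.0 mm².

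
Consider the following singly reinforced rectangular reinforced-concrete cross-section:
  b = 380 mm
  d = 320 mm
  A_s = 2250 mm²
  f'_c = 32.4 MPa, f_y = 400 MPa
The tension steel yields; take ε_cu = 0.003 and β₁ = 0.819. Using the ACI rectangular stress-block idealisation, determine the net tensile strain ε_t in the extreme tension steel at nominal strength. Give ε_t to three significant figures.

a = A_s f_y/(0.85 f'_c b) = 86.00 mm.
β₁ = 0.819, so c = a/β₁ = 86.00/0.819 = 105.01 mm.
From the linear strain diagram with ε_cu = 0.003: ε_t = 0.003 (d − c)/c = 0.003 × (320 − 105.01)/105.01 = 0.00614.
Since ε_t ≥ 0.005, the section is tension-controlled.

ε_t ≈ 0.00614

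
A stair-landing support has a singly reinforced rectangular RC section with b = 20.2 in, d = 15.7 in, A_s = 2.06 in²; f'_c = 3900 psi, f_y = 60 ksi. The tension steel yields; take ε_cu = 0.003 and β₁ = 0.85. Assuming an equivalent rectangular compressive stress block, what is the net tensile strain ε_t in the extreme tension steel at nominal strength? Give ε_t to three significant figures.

a = A_s f_y/(0.85 f'_c b) = 1.846 in.
β₁ = 0.85, so c = a/β₁ = 1.846/0.85 = 2.172 in.
From the linear strain diagram with ε_cu = 0.003: ε_t = 0.003 (d − c)/c = 0.003 × (15.7 − 2.172)/2.172 = 0.0187.
Since ε_t ≥ 0.005, the section is tension-controlled.

ε_t ≈ 0.0187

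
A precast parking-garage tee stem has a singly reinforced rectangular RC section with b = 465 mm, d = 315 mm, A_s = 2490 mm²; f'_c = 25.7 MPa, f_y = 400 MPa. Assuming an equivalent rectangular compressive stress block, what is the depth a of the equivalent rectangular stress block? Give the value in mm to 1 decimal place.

a ≈ 98.1 mm

T = A_s f_y = 2490 × 400 = 996000 N = 996 kN.
Setting C = 0.85 f'_c a b equal to T: a = 996000/(0.85 × 25.7 × 465) = 98.1 mm.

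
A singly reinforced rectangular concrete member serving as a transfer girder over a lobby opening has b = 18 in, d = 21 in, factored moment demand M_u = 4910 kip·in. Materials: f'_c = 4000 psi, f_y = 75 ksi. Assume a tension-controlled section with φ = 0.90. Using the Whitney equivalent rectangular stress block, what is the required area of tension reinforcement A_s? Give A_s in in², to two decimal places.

A_s ≈ 3.91 in²

M_n = M_u/φ = 4910/0.90 = 5455.56 kip·in.
From M_n = 0.85 f'_c a b (d − a/2):
a = d − √(d² − 2M_n/(0.85 f'_c b)) = 21 − √(21² − 2 × 5455.56/(0.85 × 4 × 18)) = 4.792 in.
A_s = 0.85 f'_c a b / f_y = 0.85 × 4 × 4.792 × 18 / 75 = 3.910 in².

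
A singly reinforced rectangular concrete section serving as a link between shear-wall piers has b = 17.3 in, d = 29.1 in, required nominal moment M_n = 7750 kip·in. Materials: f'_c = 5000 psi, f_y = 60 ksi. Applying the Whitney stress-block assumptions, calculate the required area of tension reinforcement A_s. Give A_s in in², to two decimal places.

From M_n = 0.85 f'_c a b (d − a/2):
a = d − √(d² − 2M_n/(0.85 f'_c b)) = 29.1 − √(29.1² − 2 × 7750/(0.85 × 5 × 17.3)) = 3.881 in.
A_s = 0.85 f'_c a b / f_y = 0.85 × 5 × 3.881 × 17.3 / 60 = 4.756 in².

A_s ≈ 4.76 in²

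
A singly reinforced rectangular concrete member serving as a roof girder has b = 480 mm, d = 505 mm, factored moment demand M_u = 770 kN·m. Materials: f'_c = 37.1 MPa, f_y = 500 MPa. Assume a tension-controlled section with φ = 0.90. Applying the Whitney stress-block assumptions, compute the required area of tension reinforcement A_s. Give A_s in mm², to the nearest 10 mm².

A_s ≈ 3880 mm²

M_n = M_u/φ = 770/0.90 = 855.556 kN·m.
With M_n = 0.85 f'_c a b (d − a/2), solve the quadratic for a:
a = d − √(d² − 2M_n/(0.85 f'_c b)) = 505 − √(505² − 2 × 855.556×10⁶/(0.85 × 37.1 × 480)) = 128.20 mm.
A_s = 0.85 f'_c a b / f_y = 0.85 × 37.1 × 128.20 × 480 / 500 = 3881.1 mm².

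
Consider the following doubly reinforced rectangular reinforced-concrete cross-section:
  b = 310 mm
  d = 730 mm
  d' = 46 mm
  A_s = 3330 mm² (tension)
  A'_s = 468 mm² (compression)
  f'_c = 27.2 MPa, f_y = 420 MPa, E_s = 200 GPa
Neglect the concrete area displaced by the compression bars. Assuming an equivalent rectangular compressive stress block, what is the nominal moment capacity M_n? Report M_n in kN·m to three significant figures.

Assume both tension and compression steel yield.
Net tension couple steel: A_s − A'_s = 2862 mm².
a = (A_s − A'_s) f_y / (0.85 f'_c b) = 1202040/(0.85 × 27.2 × 310) = 167.71 mm.
c = a/β₁ = 167.71/0.85 = 197.31 mm; ε'_s = 0.003(c − d')/c = 0.0023 ≥ f_y/E_s = 0.0021, so compression steel does yield.
M_n = (A_s − A'_s) f_y (d − a/2) + A'_s f_y (d − d') = [1202040 × (730 − 83.855) + 196560 × (730 − 46)] × 10⁻⁶ = 776.69 + 134.45 = 911.14 kN·m.

M_n ≈ 911 kN·m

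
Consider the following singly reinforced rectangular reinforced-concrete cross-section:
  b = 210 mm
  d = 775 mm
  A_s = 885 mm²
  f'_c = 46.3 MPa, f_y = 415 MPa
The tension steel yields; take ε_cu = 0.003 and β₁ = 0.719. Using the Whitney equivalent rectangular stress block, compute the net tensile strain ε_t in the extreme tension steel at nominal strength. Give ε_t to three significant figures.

a = A_s f_y/(0.85 f'_c b) = 44.44 mm.
β₁ = 0.719, so c = a/β₁ = 44.44/0.719 = 61.81 mm.
From the linear strain diagram with ε_cu = 0.003: ε_t = 0.003 (d − c)/c = 0.003 × (775 − 61.81)/61.81 = 0.0346.
Since ε_t ≥ 0.005, the section is tension-controlled.

ε_t ≈ 0.0346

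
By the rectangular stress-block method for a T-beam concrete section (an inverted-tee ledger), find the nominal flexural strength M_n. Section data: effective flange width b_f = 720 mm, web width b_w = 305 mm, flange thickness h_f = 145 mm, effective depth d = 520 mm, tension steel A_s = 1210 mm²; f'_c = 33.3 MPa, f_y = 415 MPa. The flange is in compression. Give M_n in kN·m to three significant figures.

Tension: T = A_s f_y = 1210 × 415 = 502150 N.
Try a within the flange: a = T/(0.85 f'_c b_f) = 502150/(0.85 × 33.3 × 720) = 24.64 mm.
Since a = 24.64 ≤ h_f = 145 mm, the stress block lies entirely in the flange; analyse as a rectangular beam of width b_f.
M_n = T(d − a/2) = 502150 × (520 − 12.32) = 254.93 × 10⁶ N·mm.
M_n = 254.93 kN·m.

M_n ≈ 255 kN·m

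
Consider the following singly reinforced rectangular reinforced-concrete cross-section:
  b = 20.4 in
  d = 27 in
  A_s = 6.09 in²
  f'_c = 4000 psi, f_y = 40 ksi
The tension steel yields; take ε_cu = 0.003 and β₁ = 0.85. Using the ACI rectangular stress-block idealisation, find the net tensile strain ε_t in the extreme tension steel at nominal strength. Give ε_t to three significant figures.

ε_t ≈ 0.0166

a = A_s f_y/(0.85 f'_c b) = 3.512 in.
β₁ = 0.85, so c = a/β₁ = 3.512/0.85 = 4.132 in.
From the linear strain diagram with ε_cu = 0.003: ε_t = 0.003 (d − c)/c = 0.003 × (27 − 4.132)/4.132 = 0.0166.
Since ε_t ≥ 0.005, the section is tension-controlled.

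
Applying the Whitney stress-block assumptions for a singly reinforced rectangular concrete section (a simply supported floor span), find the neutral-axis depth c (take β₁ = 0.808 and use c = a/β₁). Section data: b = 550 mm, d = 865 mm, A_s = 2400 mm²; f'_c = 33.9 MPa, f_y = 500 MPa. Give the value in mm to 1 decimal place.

T = A_s f_y = 2400 × 500 = 1200000 N = 1200 kN.
Setting C = 0.85 f'_c a b equal to T: a = 1200000/(0.85 × 33.9 × 550) = 75.718 mm.
With β₁ = 0.808, c = a/β₁ = 75.718/0.808 = 93.7 mm.

c ≈ 93.7 mm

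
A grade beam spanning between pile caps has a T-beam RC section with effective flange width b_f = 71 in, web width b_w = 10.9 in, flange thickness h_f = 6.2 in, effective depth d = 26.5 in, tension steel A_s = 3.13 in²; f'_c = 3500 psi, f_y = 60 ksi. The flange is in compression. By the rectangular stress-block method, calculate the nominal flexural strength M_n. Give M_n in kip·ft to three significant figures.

Tension: T = A_s f_y = 3.13 × 60 = 187.8 kips.
Try a within the flange: a = T/(0.85 f'_c b_f) = 187.8/(0.85 × 3.5 × 71) = 0.889 in.
Since a = 0.889 ≤ h_f = 6.2 in, the stress block lies entirely in the flange; analyse as a rectangular beam of width b_f.
M_n = T(d − a/2) = 187.8 × (26.5 − 0.4445) = 4893.2 kip·in.
M_n = 4893.2/12 = 407.77 kip·ft.

M_n ≈ 408 kip·ft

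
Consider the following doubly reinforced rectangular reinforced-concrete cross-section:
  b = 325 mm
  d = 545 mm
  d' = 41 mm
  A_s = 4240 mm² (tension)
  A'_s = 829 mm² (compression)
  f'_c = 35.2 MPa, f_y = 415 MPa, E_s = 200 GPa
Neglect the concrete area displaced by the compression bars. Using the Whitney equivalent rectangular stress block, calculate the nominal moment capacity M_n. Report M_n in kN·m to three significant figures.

M_n ≈ 842 kN·m

Assume both tension and compression steel yield.
Net tension couple steel: A_s − A'_s = 3411 mm².
a = (A_s − A'_s) f_y / (0.85 f'_c b) = 1415565/(0.85 × 35.2 × 325) = 145.57 mm.
c = a/β₁ = 145.57/0.799 = 182.19 mm; ε'_s = 0.003(c − d')/c = 0.0023 ≥ f_y/E_s = 0.0021, so compression steel does yield.
M_n = (A_s − A'_s) f_y (d − a/2) + A'_s f_y (d − d') = [1415565 × (545 − 72.785) + 344035 × (545 − 41)] × 10⁻⁶ = 668.45 + 173.39 = 841.84 kN·m.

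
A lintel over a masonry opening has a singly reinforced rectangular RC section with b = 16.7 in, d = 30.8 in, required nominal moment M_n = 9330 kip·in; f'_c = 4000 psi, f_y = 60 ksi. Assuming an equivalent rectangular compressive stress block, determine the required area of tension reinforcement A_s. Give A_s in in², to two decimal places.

From M_n = 0.85 f'_c a b (d − a/2):
a = d − √(d² − 2M_n/(0.85 f'_c b)) = 30.8 − √(30.8² − 2 × 9330/(0.85 × 4 × 16.7)) = 5.900 in.
A_s = 0.85 f'_c a b / f_y = 0.85 × 4 × 5.900 × 16.7 / 60 = 5.583 in².

A_s ≈ 5.58 in²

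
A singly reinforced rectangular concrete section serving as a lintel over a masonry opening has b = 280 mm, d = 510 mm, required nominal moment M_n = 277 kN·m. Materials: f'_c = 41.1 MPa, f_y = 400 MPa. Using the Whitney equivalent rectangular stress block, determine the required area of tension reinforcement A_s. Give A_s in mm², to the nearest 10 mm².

With M_n = 0.85 f'_c a b (d − a/2), solve the quadratic for a:
a = d − √(d² − 2M_n/(0.85 f'_c b)) = 510 − √(510² − 2 × 277×10⁶/(0.85 × 41.1 × 280)) = 58.93 mm.
A_s = 0.85 f'_c a b / f_y = 0.85 × 41.1 × 58.93 × 280 / 400 = 1441.1 mm².

A_s ≈ 1440 mm²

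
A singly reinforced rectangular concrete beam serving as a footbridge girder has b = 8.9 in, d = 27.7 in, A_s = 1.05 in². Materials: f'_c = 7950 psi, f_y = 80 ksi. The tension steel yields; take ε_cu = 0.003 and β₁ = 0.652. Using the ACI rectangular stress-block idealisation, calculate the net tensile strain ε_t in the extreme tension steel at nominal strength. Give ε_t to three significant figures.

a = A_s f_y/(0.85 f'_c b) = 1.397 in.
β₁ = 0.652, so c = a/β₁ = 1.397/0.652 = 2.143 in.
From the linear strain diagram with ε_cu = 0.003: ε_t = 0.003 (d − c)/c = 0.003 × (27.7 − 2.143)/2.143 = 0.0358.
Since ε_t ≥ 0.005, the section is tension-controlled.

ε_t ≈ 0.0358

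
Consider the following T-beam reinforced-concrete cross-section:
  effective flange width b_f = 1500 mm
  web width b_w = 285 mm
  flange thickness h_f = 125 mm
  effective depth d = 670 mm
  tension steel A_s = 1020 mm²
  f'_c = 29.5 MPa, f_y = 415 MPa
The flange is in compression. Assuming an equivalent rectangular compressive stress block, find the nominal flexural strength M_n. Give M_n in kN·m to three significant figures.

Tension: T = A_s f_y = 1020 × 415 = 423300 N.
Try a within the flange: a = T/(0.85 f'_c b_f) = 423300/(0.85 × 29.5 × 1500) = 11.25 mm.
Since a = 11.25 ≤ h_f = 125 mm, the stress block lies entirely in the flange; analyse as a rectangular beam of width b_f.
M_n = T(d − a/2) = 423300 × (670 − 5.625) = 281.23 × 10⁶ N·mm.
M_n = 281.23 kN·m.

M_n ≈ 281 kN·m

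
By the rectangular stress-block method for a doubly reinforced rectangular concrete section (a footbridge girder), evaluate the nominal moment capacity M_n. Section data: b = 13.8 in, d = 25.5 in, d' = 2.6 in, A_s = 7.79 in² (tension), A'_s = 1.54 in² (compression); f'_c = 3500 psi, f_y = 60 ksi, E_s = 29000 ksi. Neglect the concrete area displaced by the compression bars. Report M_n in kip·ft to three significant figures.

M_n ≈ 830 kip·ft

Assume both steels yield.
a = (A_s − A'_s) f_y/(0.85 f'_c b) = (7.79 − 1.54) × 60/(0.85 × 3.5 × 13.8) = 9.134 in.
c = a/β₁ = 9.134/0.85 = 10.746 in; ε'_s = 0.003(c − d')/c = 0.0023 ≥ ε_y = 0.0021, so the compression steel yields.
M_n = (A_s − A'_s) f_y (d − a/2) + A'_s f_y (d − d') = 375 × (25.5 − 4.567) + 92.4 × (25.5 − 2.6) = 7849.9 + 2116.0 = 9965.9 kip·in = 9965.9/12 = 830.49 kip·ft.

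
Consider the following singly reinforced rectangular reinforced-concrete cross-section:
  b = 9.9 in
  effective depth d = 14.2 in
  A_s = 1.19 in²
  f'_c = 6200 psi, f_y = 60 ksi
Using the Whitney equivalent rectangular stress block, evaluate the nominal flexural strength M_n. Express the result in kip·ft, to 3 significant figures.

M_n ≈ 80.4 kip·ft

T = A_s f_y = 1.19 × 60 = 71.4 kips.
a = T/(0.85 f'_c b) = 71.4/(0.85 × 6.2 × 9.9) = 1.369 in.
M_n = T(d − a/2) = 71.4 × (14.2 − 0.6845) = 965.0 kip·in = 965.0/12 = 80.42 kip·ft.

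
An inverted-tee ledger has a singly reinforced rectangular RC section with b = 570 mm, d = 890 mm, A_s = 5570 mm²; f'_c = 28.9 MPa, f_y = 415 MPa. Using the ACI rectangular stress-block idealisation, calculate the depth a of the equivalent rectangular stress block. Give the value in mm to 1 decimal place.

T = A_s f_y = 5570 × 415 = 2311550 N = 2311.55 kN.
Setting C = 0.85 f'_c a b equal to T: a = 2311550/(0.85 × 28.9 × 570) = 165.1 mm.

a ≈ 165.1 mm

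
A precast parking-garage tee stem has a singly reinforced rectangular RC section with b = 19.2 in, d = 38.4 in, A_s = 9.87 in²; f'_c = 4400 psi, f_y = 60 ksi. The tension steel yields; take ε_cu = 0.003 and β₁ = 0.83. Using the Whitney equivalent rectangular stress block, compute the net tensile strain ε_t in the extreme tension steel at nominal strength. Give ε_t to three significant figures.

ε_t ≈ 0.00859

a = A_s f_y/(0.85 f'_c b) = 8.247 in.
β₁ = 0.83, so c = a/β₁ = 8.247/0.83 = 9.936 in.
From the linear strain diagram with ε_cu = 0.003: ε_t = 0.003 (d − c)/c = 0.003 × (38.4 − 9.936)/9.936 = 0.00859.
Since ε_t ≥ 0.005, the section is tension-controlled.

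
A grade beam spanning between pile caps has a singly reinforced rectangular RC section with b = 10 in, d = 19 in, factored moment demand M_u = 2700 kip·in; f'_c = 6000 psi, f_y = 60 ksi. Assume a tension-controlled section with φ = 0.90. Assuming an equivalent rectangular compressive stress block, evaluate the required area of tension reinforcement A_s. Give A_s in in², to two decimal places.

M_n = M_u/φ = 2700/0.90 = 3000 kip·in.
From M_n = 0.85 f'_c a b (d − a/2):
a = d − √(d² − 2M_n/(0.85 f'_c b)) = 19 − √(19² − 2 × 3000/(0.85 × 6 × 10)) = 3.400 in.
A_s = 0.85 f'_c a b / f_y = 0.85 × 6 × 3.400 × 10 / 60 = 2.890 in².

A_s ≈ 2.89 in²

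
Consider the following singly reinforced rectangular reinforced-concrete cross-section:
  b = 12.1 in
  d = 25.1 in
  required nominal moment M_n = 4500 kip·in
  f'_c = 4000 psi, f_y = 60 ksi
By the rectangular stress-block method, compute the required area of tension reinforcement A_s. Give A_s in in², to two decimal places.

From M_n = 0.85 f'_c a b (d − a/2):
a = d − √(d² − 2M_n/(0.85 f'_c b)) = 25.1 − √(25.1² − 2 × 4500/(0.85 × 4 × 12.1)) = 4.821 in.
A_s = 0.85 f'_c a b / f_y = 0.85 × 4 × 4.821 × 12.1 / 60 = 3.306 in².

A_s ≈ 3.31 in²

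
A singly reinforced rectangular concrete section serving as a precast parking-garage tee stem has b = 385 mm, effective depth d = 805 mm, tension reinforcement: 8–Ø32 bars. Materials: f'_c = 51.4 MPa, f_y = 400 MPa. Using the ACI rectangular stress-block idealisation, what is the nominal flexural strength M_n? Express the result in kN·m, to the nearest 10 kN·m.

M_n ≈ 1870 kN·m

A_s = 8 × 804 = 6432 mm².
T = A_s f_y = 6432 × 400 = 2572800 N = 2572.8 kN.
From C = T: a = T/(0.85 f'_c b) = 2572800/(0.85 × 51.4 × 385) = 152.95 mm.
M_n = T(d − a/2) = 2572.8 kN × (805 − 76.475) mm = 1874.35 kN·m.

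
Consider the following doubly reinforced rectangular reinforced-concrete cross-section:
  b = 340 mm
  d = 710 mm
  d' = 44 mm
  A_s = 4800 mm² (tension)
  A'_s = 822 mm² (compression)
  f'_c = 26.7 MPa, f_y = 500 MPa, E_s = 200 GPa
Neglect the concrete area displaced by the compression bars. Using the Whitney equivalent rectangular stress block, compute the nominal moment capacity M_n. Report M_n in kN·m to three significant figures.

M_n ≈ 1430 kN·m

Assume both tension and compression steel yield.
Net tension couple steel: A_s − A'_s = 3978 mm².
a = (A_s − A'_s) f_y / (0.85 f'_c b) = 1989000/(0.85 × 26.7 × 340) = 257.77 mm.
c = a/β₁ = 257.77/0.85 = 303.26 mm; ε'_s = 0.003(c − d')/c = 0.0026 ≥ f_y/E_s = 0.0025, so compression steel does yield.
M_n = (A_s − A'_s) f_y (d − a/2) + A'_s f_y (d − d') = [1989000 × (710 − 128.885) + 411000 × (710 − 44)] × 10⁻⁶ = 1155.84 + 273.73 = 1429.57 kN·m.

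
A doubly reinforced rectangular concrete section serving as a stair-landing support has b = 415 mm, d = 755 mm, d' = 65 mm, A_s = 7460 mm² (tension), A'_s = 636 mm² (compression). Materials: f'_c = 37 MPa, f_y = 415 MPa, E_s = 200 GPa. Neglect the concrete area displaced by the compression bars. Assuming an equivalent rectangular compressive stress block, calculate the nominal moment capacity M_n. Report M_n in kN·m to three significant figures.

Assume both tension and compression steel yield.
Net tension couple steel: A_s − A'_s = 6824 mm².
a = (A_s − A'_s) f_y / (0.85 f'_c b) = 2831960/(0.85 × 37 × 415) = 216.98 mm.
c = a/β₁ = 216.98/0.786 = 276.06 mm; ε'_s = 0.003(c − d')/c = 0.0023 ≥ f_y/E_s = 0.0021, so compression steel does yield.
M_n = (A_s − A'_s) f_y (d − a/2) + A'_s f_y (d − d') = [2831960 × (755 − 108.49) + 263940 × (755 − 65)] × 10⁻⁶ = 1830.89 + 182.12 = 2013.01 kN·m.

M_n ≈ 2010 kN·m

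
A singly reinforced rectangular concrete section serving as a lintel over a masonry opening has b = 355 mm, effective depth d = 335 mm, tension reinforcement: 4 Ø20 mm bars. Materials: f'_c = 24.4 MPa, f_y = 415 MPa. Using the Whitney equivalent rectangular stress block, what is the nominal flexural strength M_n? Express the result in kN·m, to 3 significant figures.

A_s = 4 × 314 = 1256 mm².
T = A_s f_y = 1256 × 415 = 521240 N = 521.24 kN.
From C = T: a = T/(0.85 f'_c b) = 521240/(0.85 × 24.4 × 355) = 70.79 mm.
M_n = T(d − a/2) = 521.24 kN × (335 − 35.395) mm = 156.17 kN·m.

M_n ≈ 156 kN·m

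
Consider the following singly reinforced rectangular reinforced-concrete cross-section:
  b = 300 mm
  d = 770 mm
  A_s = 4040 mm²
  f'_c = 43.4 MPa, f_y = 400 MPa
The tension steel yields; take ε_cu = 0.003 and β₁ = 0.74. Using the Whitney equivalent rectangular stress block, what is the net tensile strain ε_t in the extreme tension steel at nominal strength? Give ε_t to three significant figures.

a = A_s f_y/(0.85 f'_c b) = 146.02 mm.
β₁ = 0.74, so c = a/β₁ = 146.02/0.74 = 197.32 mm.
From the linear strain diagram with ε_cu = 0.003: ε_t = 0.003 (d − c)/c = 0.003 × (770 − 197.32)/197.32 = 0.00871.
Since ε_t ≥ 0.005, the section is tension-controlled.

ε_t ≈ 0.00871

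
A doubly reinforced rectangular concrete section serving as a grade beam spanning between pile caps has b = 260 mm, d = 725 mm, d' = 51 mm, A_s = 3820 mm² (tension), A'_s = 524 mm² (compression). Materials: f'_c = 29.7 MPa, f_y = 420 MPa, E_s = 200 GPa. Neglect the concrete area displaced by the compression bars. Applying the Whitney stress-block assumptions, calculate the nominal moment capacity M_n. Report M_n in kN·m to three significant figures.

Assume both tension and compression steel yield.
Net tension couple steel: A_s − A'_s = 3296 mm².
a = (A_s − A'_s) f_y / (0.85 f'_c b) = 1384320/(0.85 × 29.7 × 260) = 210.91 mm.
c = a/β₁ = 210.91/0.838 = 251.68 mm; ε'_s = 0.003(c − d')/c = 0.0024 ≥ f_y/E_s = 0.0021, so compression steel does yield.
M_n = (A_s − A'_s) f_y (d − a/2) + A'_s f_y (d − d') = [1384320 × (725 − 105.455) + 220080 × (725 − 51)] × 10⁻⁶ = 857.65 + 148.33 = 1005.98 kN·m.

M_n ≈ 1010 kN·m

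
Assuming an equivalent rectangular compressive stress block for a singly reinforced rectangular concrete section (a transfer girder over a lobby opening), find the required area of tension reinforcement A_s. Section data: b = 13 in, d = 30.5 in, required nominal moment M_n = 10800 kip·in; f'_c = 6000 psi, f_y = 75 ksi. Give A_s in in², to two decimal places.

From M_n = 0.85 f'_c a b (d − a/2):
a = d − √(d² − 2M_n/(0.85 f'_c b)) = 30.5 − √(30.5² − 2 × 10800/(0.85 × 6 × 13)) = 5.914 in.
A_s = 0.85 f'_c a b / f_y = 0.85 × 6 × 5.914 × 13 / 75 = 5.228 in².

A_s ≈ 5.23 in²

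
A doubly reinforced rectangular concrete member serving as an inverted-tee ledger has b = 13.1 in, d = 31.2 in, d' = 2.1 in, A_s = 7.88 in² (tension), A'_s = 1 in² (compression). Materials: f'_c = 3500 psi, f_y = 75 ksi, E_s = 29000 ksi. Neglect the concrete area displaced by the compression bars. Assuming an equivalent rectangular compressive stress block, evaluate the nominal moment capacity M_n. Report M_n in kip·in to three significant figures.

Assume both steels yield.
a = (A_s − A'_s) f_y/(0.85 f'_c b) = (7.88 − 1) × 75/(0.85 × 3.5 × 13.1) = 13.240 in.
c = a/β₁ = 13.240/0.85 = 15.576 in; ε'_s = 0.003(c − d')/c = 0.0026 ≥ ε_y = 0.0026, so the compression steel yields.
M_n = (A_s − A'_s) f_y (d − a/2) + A'_s f_y (d − d') = 516 × (31.2 − 6.62) + 75 × (31.2 − 2.1) = 12683.3 + 2182.5 = 14865.8 kip·in.

M_n ≈ 14900 kip·in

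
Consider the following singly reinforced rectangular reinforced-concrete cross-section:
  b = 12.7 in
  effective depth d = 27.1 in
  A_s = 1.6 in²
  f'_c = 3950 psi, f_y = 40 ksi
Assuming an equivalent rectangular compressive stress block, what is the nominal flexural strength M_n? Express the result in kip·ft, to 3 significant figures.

M_n ≈ 141 kip·ft

T = A_s f_y = 1.6 × 40 = 64 kips.
a = T/(0.85 f'_c b) = 64/(0.85 × 3.95 × 12.7) = 1.501 in.
M_n = T(d − a/2) = 64 × (27.1 − 0.7505) = 1686.4 kip·in = 1686.4/12 = 140.53 kip·ft.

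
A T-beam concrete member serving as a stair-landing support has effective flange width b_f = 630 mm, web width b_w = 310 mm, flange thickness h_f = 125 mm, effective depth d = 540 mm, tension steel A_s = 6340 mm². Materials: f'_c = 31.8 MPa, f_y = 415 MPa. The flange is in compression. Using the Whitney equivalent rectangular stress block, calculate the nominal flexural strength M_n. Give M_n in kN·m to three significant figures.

Tension: T = A_s f_y = 6340 × 415 = 2631100 N.
Try a within the flange: a = T/(0.85 f'_c b_f) = 2631100/(0.85 × 31.8 × 630) = 154.51 mm.
a = 154.51 > h_f = 125 mm: the block extends into the web. Split into flange-overhang and web parts.
C_f = 0.85 f'_c (b_f − b_w) h_f = 0.85 × 31.8 × (630 − 310) × 125 = 1081200 N.
Remaining web compression depth: a_w = (T − C_f)/(0.85 f'_c b_w) = (2631100 − 1081200)/(0.85 × 31.8 × 310) = 184.97 mm.
M_n = C_f(d − h_f/2) + (T − C_f)(d − a_w/2) = 1081200 × (540 − 62.5) + 1549900 × (540 − 92.485) = 516.27 + 693.60 = 1209.87 × 10⁶ N·mm.
M_n = 1209.87 kN·m.

M_n ≈ 1210 kN·m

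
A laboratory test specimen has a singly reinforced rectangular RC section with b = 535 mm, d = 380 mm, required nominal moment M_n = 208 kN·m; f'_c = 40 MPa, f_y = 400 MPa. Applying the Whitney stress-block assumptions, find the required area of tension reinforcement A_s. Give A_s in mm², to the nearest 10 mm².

A_s ≈ 1430 mm²

With M_n = 0.85 f'_c a b (d − a/2), solve the quadratic for a:
a = d − √(d² − 2M_n/(0.85 f'_c b)) = 380 − √(380² − 2 × 208×10⁶/(0.85 × 40 × 535)) = 31.39 mm.
A_s = 0.85 f'_c a b / f_y = 0.85 × 40 × 31.39 × 535 / 400 = 1427.5 mm².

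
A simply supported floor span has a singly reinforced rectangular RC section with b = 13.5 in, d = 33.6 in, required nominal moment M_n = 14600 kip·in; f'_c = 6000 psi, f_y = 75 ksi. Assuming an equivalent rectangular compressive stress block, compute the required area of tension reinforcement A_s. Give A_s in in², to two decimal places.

A_s ≈ 6.47 in²

From M_n = 0.85 f'_c a b (d − a/2):
a = d − √(d² − 2M_n/(0.85 f'_c b)) = 33.6 − √(33.6² − 2 × 14600/(0.85 × 6 × 13.5)) = 7.051 in.
A_s = 0.85 f'_c a b / f_y = 0.85 × 6 × 7.051 × 13.5 / 75 = 6.473 in².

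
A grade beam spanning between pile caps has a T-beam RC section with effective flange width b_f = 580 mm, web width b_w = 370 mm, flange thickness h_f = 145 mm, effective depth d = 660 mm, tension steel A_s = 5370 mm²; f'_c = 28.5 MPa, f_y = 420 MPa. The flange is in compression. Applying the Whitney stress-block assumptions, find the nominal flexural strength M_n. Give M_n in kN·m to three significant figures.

M_n ≈ 1310 kN·m

Tension: T = A_s f_y = 5370 × 420 = 2255400 N.
Try a within the flange: a = T/(0.85 f'_c b_f) = 2255400/(0.85 × 28.5 × 580) = 160.52 mm.
a = 160.52 > h_f = 145 mm: the block extends into the web. Split into flange-overhang and web parts.
C_f = 0.85 f'_c (b_f − b_w) h_f = 0.85 × 28.5 × (580 − 370) × 145 = 737651 N.
Remaining web compression depth: a_w = (T − C_f)/(0.85 f'_c b_w) = (2255400 − 737651)/(0.85 × 28.5 × 370) = 169.33 mm.
M_n = C_f(d − h_f/2) + (T − C_f)(d − a_w/2) = 737651 × (660 − 72.5) + 1517749 × (660 − 84.665) = 433.37 + 873.21 = 1306.58 × 10⁶ N·mm.
M_n = 1306.58 kN·m.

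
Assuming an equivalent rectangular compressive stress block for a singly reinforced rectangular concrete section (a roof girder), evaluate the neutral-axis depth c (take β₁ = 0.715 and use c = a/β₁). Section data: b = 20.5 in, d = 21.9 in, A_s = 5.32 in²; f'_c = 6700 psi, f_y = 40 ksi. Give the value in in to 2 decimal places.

c ≈ 2.55 in

T = A_s f_y = 5.32 × 40 = 212.8 kips.
a = T/(0.85 f'_c b) = 212.8/(0.85 × 6.7 × 20.5) = 1.8227 in.
With β₁ = 0.715, c = a/β₁ = 1.8227/0.715 = 2.55 in.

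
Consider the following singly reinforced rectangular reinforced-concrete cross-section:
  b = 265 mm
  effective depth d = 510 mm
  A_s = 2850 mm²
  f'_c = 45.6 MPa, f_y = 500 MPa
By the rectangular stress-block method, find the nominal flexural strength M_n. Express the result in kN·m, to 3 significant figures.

M_n ≈ 628 kN·m

T = A_s f_y = 2850 × 500 = 1425000 N = 1425 kN.
From C = T: a = T/(0.85 f'_c b) = 1425000/(0.85 × 45.6 × 265) = 138.73 mm.
M_n = T(d − a/2) = 1425 kN × (510 − 69.365) mm = 627.90 kN·m.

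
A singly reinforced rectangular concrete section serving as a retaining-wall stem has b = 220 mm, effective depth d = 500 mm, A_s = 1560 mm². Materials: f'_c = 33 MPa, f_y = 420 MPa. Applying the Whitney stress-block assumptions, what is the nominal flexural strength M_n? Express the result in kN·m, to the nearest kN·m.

T = A_s f_y = 1560 × 420 = 655200 N = 655.2 kN.
From C = T: a = T/(0.85 f'_c b) = 655200/(0.85 × 33 × 220) = 106.17 mm.
M_n = T(d − a/2) = 655.2 kN × (500 − 53.085) mm = 292.82 kN·m.

M_n ≈ 293 kN·m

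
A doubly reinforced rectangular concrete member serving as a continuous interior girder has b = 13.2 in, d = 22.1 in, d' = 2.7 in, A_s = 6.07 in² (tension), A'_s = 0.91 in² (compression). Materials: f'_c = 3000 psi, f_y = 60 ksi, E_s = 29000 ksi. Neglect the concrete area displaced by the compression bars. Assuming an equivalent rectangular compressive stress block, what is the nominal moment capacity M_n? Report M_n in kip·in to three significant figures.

Assume both steels yield.
a = (A_s − A'_s) f_y/(0.85 f'_c b) = (6.07 − 0.91) × 60/(0.85 × 3 × 13.2) = 9.198 in.
c = a/β₁ = 9.198/0.85 = 10.821 in; ε'_s = 0.003(c − d')/c = 0.0023 ≥ ε_y = 0.0021, so the compression steel yields.
M_n = (A_s − A'_s) f_y (d − a/2) + A'_s f_y (d − d') = 309.6 × (22.1 − 4.599) + 54.6 × (22.1 − 2.7) = 5418.3 + 1059.2 = 6477.5 kip·in.

M_n ≈ 6480 kip·in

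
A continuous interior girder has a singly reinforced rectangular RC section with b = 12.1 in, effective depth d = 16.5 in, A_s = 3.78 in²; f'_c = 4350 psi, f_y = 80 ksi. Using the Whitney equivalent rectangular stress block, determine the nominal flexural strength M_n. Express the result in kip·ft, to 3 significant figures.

M_n ≈ 331 kip·ft

T = A_s f_y = 3.78 × 80 = 302.4 kips.
a = T/(0.85 f'_c b) = 302.4/(0.85 × 4.35 × 12.1) = 6.759 in.
M_n = T(d − a/2) = 302.4 × (16.5 − 3.3795) = 3967.6 kip·in = 3967.6/12 = 330.63 kip·ft.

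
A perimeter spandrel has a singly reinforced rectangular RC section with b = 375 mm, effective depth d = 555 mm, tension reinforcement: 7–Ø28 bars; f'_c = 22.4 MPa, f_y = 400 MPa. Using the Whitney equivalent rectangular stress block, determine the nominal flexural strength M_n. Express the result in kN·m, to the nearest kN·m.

A_s = 7 × 616 = 4312 mm².
T = A_s f_y = 4312 × 400 = 1724800 N = 1724.8 kN.
From C = T: a = T/(0.85 f'_c b) = 1724800/(0.85 × 22.4 × 375) = 241.57 mm.
M_n = T(d − a/2) = 1724.8 kN × (555 − 120.785) mm = 748.93 kN·m.

M_n ≈ 749 kN·m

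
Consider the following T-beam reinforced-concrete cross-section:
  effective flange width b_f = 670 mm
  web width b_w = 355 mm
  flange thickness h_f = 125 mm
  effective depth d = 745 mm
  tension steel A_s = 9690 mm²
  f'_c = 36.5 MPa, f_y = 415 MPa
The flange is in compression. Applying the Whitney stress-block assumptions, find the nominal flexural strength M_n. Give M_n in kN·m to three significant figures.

Tension: T = A_s f_y = 9690 × 415 = 4021350 N.
Try a within the flange: a = T/(0.85 f'_c b_f) = 4021350/(0.85 × 36.5 × 670) = 193.46 mm.
a = 193.46 > h_f = 125 mm: the block extends into the web. Split into flange-overhang and web parts.
C_f = 0.85 f'_c (b_f − b_w) h_f = 0.85 × 36.5 × (670 − 355) × 125 = 1221609 N.
Remaining web compression depth: a_w = (T − C_f)/(0.85 f'_c b_w) = (4021350 − 1221609)/(0.85 × 36.5 × 355) = 254.20 mm.
M_n = C_f(d − h_f/2) + (T − C_f)(d − a_w/2) = 1221609 × (745 − 62.5) + 2799741 × (745 − 127.1) = 833.75 + 1729.96 = 2563.71 × 10⁶ N·mm.
M_n = 2563.71 kN·m.

M_n ≈ 2560 kN·m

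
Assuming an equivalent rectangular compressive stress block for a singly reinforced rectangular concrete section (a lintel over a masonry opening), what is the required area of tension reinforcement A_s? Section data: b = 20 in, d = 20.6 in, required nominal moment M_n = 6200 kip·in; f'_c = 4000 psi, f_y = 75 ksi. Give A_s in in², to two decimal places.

A_s ≈ 4.57 in²

From M_n = 0.85 f'_c a b (d − a/2):
a = d − √(d² − 2M_n/(0.85 f'_c b)) = 20.6 − √(20.6² − 2 × 6200/(0.85 × 4 × 20)) = 5.043 in.
A_s = 0.85 f'_c a b / f_y = 0.85 × 4 × 5.043 × 20 / 75 = 4.572 in².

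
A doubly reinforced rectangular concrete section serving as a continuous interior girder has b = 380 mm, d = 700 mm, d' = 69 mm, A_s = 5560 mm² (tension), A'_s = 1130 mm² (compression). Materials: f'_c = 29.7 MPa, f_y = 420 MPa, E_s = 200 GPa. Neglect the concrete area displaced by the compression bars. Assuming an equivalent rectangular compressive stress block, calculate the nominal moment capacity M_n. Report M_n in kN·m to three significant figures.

Assume both tension and compression steel yield.
Net tension couple steel: A_s − A'_s = 4430 mm².
a = (A_s − A'_s) f_y / (0.85 f'_c b) = 1860600/(0.85 × 29.7 × 380) = 193.95 mm.
c = a/β₁ = 193.95/0.838 = 231.44 mm; ε'_s = 0.003(c − d')/c = 0.0021 ≥ f_y/E_s = 0.0021, so compression steel does yield.
M_n = (A_s − A'_s) f_y (d − a/2) + A'_s f_y (d − d') = [1860600 × (700 − 96.975) + 474600 × (700 − 69)] × 10⁻⁶ = 1121.99 + 299.47 = 1421.46 kN·m.

M_n ≈ 1420 kN·m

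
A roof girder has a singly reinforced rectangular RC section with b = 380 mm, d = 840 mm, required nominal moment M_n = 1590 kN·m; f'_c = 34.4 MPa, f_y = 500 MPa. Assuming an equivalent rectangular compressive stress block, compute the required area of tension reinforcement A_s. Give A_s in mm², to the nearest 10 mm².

With M_n = 0.85 f'_c a b (d − a/2), solve the quadratic for a:
a = d − √(d² − 2M_n/(0.85 f'_c b)) = 840 − √(840² − 2 × 1590×10⁶/(0.85 × 34.4 × 380)) = 192.39 mm.
A_s = 0.85 f'_c a b / f_y = 0.85 × 34.4 × 192.39 × 380 / 500 = 4275.4 mm².

A_s ≈ 4280 mm²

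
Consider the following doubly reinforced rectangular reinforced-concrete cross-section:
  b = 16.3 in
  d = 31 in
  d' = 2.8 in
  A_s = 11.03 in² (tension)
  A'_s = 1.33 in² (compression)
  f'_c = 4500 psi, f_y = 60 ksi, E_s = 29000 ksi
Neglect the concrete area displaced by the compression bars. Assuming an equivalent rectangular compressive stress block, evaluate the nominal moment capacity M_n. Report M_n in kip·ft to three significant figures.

M_n ≈ 1460 kip·ft

Assume both steels yield.
a = (A_s − A'_s) f_y/(0.85 f'_c b) = (11.03 − 1.33) × 60/(0.85 × 4.5 × 16.3) = 9.335 in.
c = a/β₁ = 9.335/0.825 = 11.315 in; ε'_s = 0.003(c − d')/c = 0.0023 ≥ ε_y = 0.0021, so the compression steel yields.
M_n = (A_s − A'_s) f_y (d − a/2) + A'_s f_y (d − d') = 582 × (31 − 4.6675) + 79.8 × (31 − 2.8) = 15325.5 + 2250.4 = 17575.9 kip·in = 17575.9/12 = 1464.66 kip·ft.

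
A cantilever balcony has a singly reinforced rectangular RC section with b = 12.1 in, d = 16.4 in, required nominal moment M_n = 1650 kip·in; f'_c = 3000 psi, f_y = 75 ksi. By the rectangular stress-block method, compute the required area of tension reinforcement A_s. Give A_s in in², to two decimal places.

A_s ≈ 1.51 in²

From M_n = 0.85 f'_c a b (d − a/2):
a = d − √(d² − 2M_n/(0.85 f'_c b)) = 16.4 − √(16.4² − 2 × 1650/(0.85 × 3 × 12.1)) = 3.672 in.
A_s = 0.85 f'_c a b / f_y = 0.85 × 3 × 3.672 × 12.1 / 75 = 1.511 in².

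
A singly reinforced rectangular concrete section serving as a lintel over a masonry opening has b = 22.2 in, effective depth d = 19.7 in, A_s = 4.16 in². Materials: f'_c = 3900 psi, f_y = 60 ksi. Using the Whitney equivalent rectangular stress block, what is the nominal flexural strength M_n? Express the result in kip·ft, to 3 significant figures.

T = A_s f_y = 4.16 × 60 = 249.6 kips.
a = T/(0.85 f'_c b) = 249.6/(0.85 × 3.9 × 22.2) = 3.392 in.
M_n = T(d − a/2) = 249.6 × (19.7 − 1.696) = 4493.8 kip·in = 4493.8/12 = 374.48 kip·ft.

M_n ≈ 374 kip·ft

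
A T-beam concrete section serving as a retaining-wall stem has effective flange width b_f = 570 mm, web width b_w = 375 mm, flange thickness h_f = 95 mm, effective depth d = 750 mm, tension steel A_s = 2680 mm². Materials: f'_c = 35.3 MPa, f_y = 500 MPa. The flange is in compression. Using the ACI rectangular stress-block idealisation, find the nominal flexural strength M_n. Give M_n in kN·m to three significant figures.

M_n ≈ 953 kN·m

Tension: T = A_s f_y = 2680 × 500 = 1340000 N.
Try a within the flange: a = T/(0.85 f'_c b_f) = 1340000/(0.85 × 35.3 × 570) = 78.35 mm.
Since a = 78.35 ≤ h_f = 95 mm, the stress block lies entirely in the flange; analyse as a rectangular beam of width b_f.
M_n = T(d − a/2) = 1340000 × (750 − 39.175) = 952.51 × 10⁶ N·mm.
M_n = 952.51 kN·m.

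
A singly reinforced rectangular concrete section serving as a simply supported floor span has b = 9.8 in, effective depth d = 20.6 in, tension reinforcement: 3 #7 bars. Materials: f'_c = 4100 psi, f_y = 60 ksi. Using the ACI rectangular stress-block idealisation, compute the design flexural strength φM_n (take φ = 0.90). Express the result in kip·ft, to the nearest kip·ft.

φM_n ≈ 154 kip·ft

A_s = 3 × 0.6 = 1.8 in².
T = A_s f_y = 1.8 × 60 = 108 kips.
a = T/(0.85 f'_c b) = 108/(0.85 × 4.1 × 9.8) = 3.162 in.
M_n = T(d − a/2) = 108 × (20.6 − 1.581) = 2054.1 kip·in = 2054.1/12 = 171.18 kip·ft.
φM_n = 0.90 × 171.18 = 154.06 kip·ft.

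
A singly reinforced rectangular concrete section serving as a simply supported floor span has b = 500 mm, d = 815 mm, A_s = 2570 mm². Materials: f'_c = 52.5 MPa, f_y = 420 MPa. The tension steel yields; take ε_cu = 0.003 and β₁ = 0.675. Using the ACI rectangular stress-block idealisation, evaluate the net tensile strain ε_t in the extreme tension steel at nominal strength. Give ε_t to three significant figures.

ε_t ≈ 0.0311

a = A_s f_y/(0.85 f'_c b) = 48.38 mm.
β₁ = 0.675, so c = a/β₁ = 48.38/0.675 = 71.67 mm.
From the linear strain diagram with ε_cu = 0.003: ε_t = 0.003 (d − c)/c = 0.003 × (815 − 71.67)/71.67 = 0.0311.
Since ε_t ≥ 0.005, the section is tension-controlled.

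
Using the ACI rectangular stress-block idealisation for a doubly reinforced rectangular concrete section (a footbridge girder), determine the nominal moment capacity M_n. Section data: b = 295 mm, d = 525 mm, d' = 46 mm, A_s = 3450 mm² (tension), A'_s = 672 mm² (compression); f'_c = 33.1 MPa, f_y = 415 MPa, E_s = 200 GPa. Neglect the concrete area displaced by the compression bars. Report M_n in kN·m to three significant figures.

Assume both tension and compression steel yield.
Net tension couple steel: A_s − A'_s = 2778 mm².
a = (A_s − A'_s) f_y / (0.85 f'_c b) = 1152870/(0.85 × 33.1 × 295) = 138.90 mm.
c = a/β₁ = 138.90/0.814 = 170.64 mm; ε'_s = 0.003(c − d')/c = 0.0022 ≥ f_y/E_s = 0.0021, so compression steel does yield.
M_n = (A_s − A'_s) f_y (d − a/2) + A'_s f_y (d − d') = [1152870 × (525 − 69.45) + 278880 × (525 − 46)] × 10⁻⁶ = 525.19 + 133.58 = 658.77 kN·m.

M_n ≈ 659 kN·m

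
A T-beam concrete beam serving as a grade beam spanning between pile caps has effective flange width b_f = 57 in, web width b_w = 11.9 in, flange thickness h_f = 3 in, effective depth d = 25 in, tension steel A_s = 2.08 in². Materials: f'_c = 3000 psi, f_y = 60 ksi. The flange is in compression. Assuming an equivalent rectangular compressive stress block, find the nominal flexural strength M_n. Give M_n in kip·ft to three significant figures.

Tension: T = A_s f_y = 2.08 × 60 = 124.8 kips.
Try a within the flange: a = T/(0.85 f'_c b_f) = 124.8/(0.85 × 3 × 57) = 0.859 in.
Since a = 0.859 ≤ h_f = 3 in, the stress block lies entirely in the flange; analyse as a rectangular beam of width b_f.
M_n = T(d − a/2) = 124.8 × (25 − 0.4295) = 3066.4 kip·in.
M_n = 3066.4/12 = 255.53 kip·ft.

M_n ≈ 256 kip·ft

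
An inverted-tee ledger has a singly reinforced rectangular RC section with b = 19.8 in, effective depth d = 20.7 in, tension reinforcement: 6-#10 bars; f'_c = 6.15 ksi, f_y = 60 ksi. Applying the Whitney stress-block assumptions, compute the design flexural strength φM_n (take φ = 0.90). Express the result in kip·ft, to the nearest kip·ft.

A_s = 6 × 1.27 = 7.62 in².
T = A_s f_y = 7.62 × 60 = 457.2 kips.
a = T/(0.85 f'_c b) = 457.2/(0.85 × 6.15 × 19.8) = 4.417 in.
M_n = T(d − a/2) = 457.2 × (20.7 − 2.2085) = 8454.3 kip·in = 8454.3/12 = 704.53 kip·ft.
φM_n = 0.90 × 704.53 = 634.08 kip·ft.

φM_n ≈ 634 kip·ft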